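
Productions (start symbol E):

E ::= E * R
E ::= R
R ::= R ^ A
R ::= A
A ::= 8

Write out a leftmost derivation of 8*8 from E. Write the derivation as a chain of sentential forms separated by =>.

E => E*R   [E ::= E * R]
E*R => R*R   [E ::= R]
R*R => A*R   [R ::= A]
A*R => 8*R   [A ::= 8]
8*R => 8*A   [R ::= A]
8*A => 8*8   [A ::= 8]

E=>E*R=>R*R=>A*R=>8*R=>8*A=>8*8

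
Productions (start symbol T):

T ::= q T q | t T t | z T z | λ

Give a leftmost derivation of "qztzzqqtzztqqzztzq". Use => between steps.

T => qTq => qzTzq => qztTtzq => qztzTztzq => qztzzTzztzq => qztzzqTqzztzq => qztzzqqTqqzztzq => qztzzqqtTtqqzztzq => qztzzqqtzTztqqzztzq => qztzzqqtzztqqzztzq

T => qTq   [T ::= q T q]
qTq => qzTzq   [T ::= z T z]
qzTzq => qztTtzq   [T ::= t T t]
qztTtzq => qztzTztzq   [T ::= z T z]
qztzTztzq => qztzzTzztzq   [T ::= z T z]
qztzzTzztzq => qztzzqTqzztzq   [T ::= q T q]
qztzzqTqzztzq => qztzzqqTqqzztzq   [T ::= q T q]
qztzzqqTqqzztzq => qztzzqqtTtqqzztzq   [T ::= t T t]
qztzzqqtTtqqzztzq => qztzzqqtzTztqqzztzq   [T ::= z T z]
qztzzqqtzTztqqzztzq => qztzzqqtzztqqzztzq   [T ::= λ]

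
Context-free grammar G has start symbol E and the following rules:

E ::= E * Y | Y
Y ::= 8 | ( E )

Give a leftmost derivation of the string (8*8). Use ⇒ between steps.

E ⇒ Y ⇒ (E) ⇒ (E*Y) ⇒ (Y*Y) ⇒ (8*Y) ⇒ (8*8)

E ⇒ Y   [E ::= Y]
Y ⇒ (E)   [Y ::= ( E )]
(E) ⇒ (E*Y)   [E ::= E * Y]
(E*Y) ⇒ (Y*Y)   [E ::= Y]
(Y*Y) ⇒ (8*Y)   [Y ::= 8]
(8*Y) ⇒ (8*8)   [Y ::= 8]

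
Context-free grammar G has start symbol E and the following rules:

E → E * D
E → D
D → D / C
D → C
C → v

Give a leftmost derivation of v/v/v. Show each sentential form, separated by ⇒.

E ⇒ D   [E → D]
D ⇒ D/C   [D → D / C]
D/C ⇒ D/C/C   [D → D / C]
D/C/C ⇒ C/C/C   [D → C]
C/C/C ⇒ v/C/C   [C → v]
v/C/C ⇒ v/v/C   [C → v]
v/v/C ⇒ v/v/v   [C → v]

E ⇒ D ⇒ D/C ⇒ D/C/C ⇒ C/C/C ⇒ v/C/C ⇒ v/v/C ⇒ v/v/v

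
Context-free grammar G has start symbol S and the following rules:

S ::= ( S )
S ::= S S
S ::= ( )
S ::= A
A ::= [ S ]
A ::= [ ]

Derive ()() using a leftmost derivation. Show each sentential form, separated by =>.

S => SS => ()S => ()()

S => SS   [S ::= S S]
SS => ()S   [S ::= ( )]
()S => ()()   [S ::= ( )]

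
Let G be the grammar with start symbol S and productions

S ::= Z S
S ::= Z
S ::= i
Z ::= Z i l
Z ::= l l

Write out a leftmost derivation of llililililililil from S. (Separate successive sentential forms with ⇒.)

S⇒Z⇒Zil⇒Zilil⇒Zililil⇒Zilililil⇒Zililililil⇒Zilililililil⇒Zililililililil⇒llililililililil

S ⇒ Z   [S ::= Z]
Z ⇒ Zil   [Z ::= Z i l]
Zil ⇒ Zilil   [Z ::= Z i l]
Zilil ⇒ Zililil   [Z ::= Z i l]
Zililil ⇒ Zilililil   [Z ::= Z i l]
Zilililil ⇒ Zililililil   [Z ::= Z i l]
Zililililil ⇒ Zilililililil   [Z ::= Z i l]
Zilililililil ⇒ Zililililililil   [Z ::= Z i l]
Zililililililil ⇒ llililililililil   [Z ::= l l]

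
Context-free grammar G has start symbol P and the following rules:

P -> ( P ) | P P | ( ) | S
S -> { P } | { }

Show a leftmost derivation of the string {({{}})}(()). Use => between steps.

P=>PP=>SP=>{P}P=>{(P)}P=>{(S)}P=>{({P})}P=>{({S})}P=>{({{}})}P=>{({{}})}(P)=>{({{}})}(())

P => PP   [P -> P P]
PP => SP   [P -> S]
SP => {P}P   [S -> { P }]
{P}P => {(P)}P   [P -> ( P )]
{(P)}P => {(S)}P   [P -> S]
{(S)}P => {({P})}P   [S -> { P }]
{({P})}P => {({S})}P   [P -> S]
{({S})}P => {({{}})}P   [S -> { }]
{({{}})}P => {({{}})}(P)   [P -> ( P )]
{({{}})}(P) => {({{}})}(())   [P -> ( )]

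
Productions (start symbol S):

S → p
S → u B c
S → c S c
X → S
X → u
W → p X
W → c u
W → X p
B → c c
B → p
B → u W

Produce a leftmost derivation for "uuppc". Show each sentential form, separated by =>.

S => uBc => uuWc => uuXpc => uuSpc => uuppc

S => uBc   [S → u B c]
uBc => uuWc   [B → u W]
uuWc => uuXpc   [W → X p]
uuXpc => uuSpc   [X → S]
uuSpc => uuppc   [S → p]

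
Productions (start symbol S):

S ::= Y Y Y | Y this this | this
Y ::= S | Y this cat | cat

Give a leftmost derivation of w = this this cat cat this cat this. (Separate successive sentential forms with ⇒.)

S ⇒ Y Y Y ⇒ Y this cat Y Y ⇒ S this cat Y Y ⇒ this this cat Y Y ⇒ this this cat cat Y ⇒ this this cat cat S ⇒ this this cat cat Y Y Y ⇒ this this cat cat S Y Y ⇒ this this cat cat this Y Y ⇒ this this cat cat this cat Y ⇒ this this cat cat this cat S ⇒ this this cat cat this cat this

S ⇒ Y Y Y   [S ::= Y Y Y]
Y Y Y ⇒ Y this cat Y Y   [Y ::= Y this cat]
Y this cat Y Y ⇒ S this cat Y Y   [Y ::= S]
S this cat Y Y ⇒ this this cat Y Y   [S ::= this]
this this cat Y Y ⇒ this this cat cat Y   [Y ::= cat]
this this cat cat Y ⇒ this this cat cat S   [Y ::= S]
this this cat cat S ⇒ this this cat cat Y Y Y   [S ::= Y Y Y]
this this cat cat Y Y Y ⇒ this this cat cat S Y Y   [Y ::= S]
this this cat cat S Y Y ⇒ this this cat cat this Y Y   [S ::= this]
this this cat cat this Y Y ⇒ this this cat cat this cat Y   [Y ::= cat]
this this cat cat this cat Y ⇒ this this cat cat this cat S   [Y ::= S]
this this cat cat this cat S ⇒ this this cat cat this cat this   [S ::= this]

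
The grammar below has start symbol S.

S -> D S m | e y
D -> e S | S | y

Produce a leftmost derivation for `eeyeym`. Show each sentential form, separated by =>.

S => DSm => eSSm => eeySm => eeyeym

S => DSm   [S -> D S m]
DSm => eSSm   [D -> e S]
eSSm => eeySm   [S -> e y]
eeySm => eeyeym   [S -> e y]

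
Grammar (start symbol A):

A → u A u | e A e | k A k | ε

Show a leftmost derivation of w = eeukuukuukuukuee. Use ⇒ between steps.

A ⇒ eAe ⇒ eeAee ⇒ eeuAuee ⇒ eeukAkuee ⇒ eeukuAukuee ⇒ eeukuuAuukuee ⇒ eeukuukAkuukuee ⇒ eeukuukuAukuukuee ⇒ eeukuukuukuukuee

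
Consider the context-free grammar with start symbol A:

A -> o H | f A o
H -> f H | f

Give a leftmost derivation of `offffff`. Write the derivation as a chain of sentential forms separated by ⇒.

A ⇒ oH ⇒ ofH ⇒ offH ⇒ offfH ⇒ offffH ⇒ offfffH ⇒ offffff

A ⇒ oH   [A -> o H]
oH ⇒ ofH   [H -> f H]
ofH ⇒ offH   [H -> f H]
offH ⇒ offfH   [H -> f H]
offfH ⇒ offffH   [H -> f H]
offffH ⇒ offfffH   [H -> f H]
offfffH ⇒ offffff   [H -> f]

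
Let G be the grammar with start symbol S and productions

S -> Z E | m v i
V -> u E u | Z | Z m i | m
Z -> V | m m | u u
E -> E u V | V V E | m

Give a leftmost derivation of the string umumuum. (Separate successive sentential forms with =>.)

S => ZE => VE => uEuE => umuE => umuVVE => umumVE => umumZE => umumuuE => umumuum

S => ZE   [S -> Z E]
ZE => VE   [Z -> V]
VE => uEuE   [V -> u E u]
uEuE => umuE   [E -> m]
umuE => umuVVE   [E -> V V E]
umuVVE => umumVE   [V -> m]
umumVE => umumZE   [V -> Z]
umumZE => umumuuE   [Z -> u u]
umumuuE => umumuum   [E -> m]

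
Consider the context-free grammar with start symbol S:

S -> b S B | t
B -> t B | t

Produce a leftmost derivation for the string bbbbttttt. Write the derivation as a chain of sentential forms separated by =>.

S => bSB   [S -> b S B]
bSB => bbSBB   [S -> b S B]
bbSBB => bbbSBBB   [S -> b S B]
bbbSBBB => bbbbSBBBB   [S -> b S B]
bbbbSBBBB => bbbbtBBBB   [S -> t]
bbbbtBBBB => bbbbttBBB   [B -> t]
bbbbttBBB => bbbbtttBB   [B -> t]
bbbbtttBB => bbbbttttB   [B -> t]
bbbbttttB => bbbbttttt   [B -> t]

S=>bSB=>bbSBB=>bbbSBBB=>bbbbSBBBB=>bbbbtBBBB=>bbbbttBBB=>bbbbtttBB=>bbbbttttB=>bbbbttttt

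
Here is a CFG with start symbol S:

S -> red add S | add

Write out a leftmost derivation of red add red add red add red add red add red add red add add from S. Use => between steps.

S => red add S   [S -> red add S]
red add S => red add red add S   [S -> red add S]
red add red add S => red add red add red add S   [S -> red add S]
red add red add red add S => red add red add red add red add S   [S -> red add S]
red add red add red add red add S => red add red add red add red add red add S   [S -> red add S]
red add red add red add red add red add S => red add red add red add red add red add red add S   [S -> red add S]
red add red add red add red add red add red add S => red add red add red add red add red add red add red add S   [S -> red add S]
red add red add red add red add red add red add red add S => red add red add red add red add red add red add red add add   [S -> add]

S => red add S => red add red add S => red add red add red add S => red add red add red add red add S => red add red add red add red add red add S => red add red add red add red add red add red add S => red add red add red add red add red add red add red add S => red add red add red add red add red add red add red add add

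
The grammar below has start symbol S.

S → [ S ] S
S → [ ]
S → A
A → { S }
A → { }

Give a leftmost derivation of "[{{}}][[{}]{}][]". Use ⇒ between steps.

S ⇒ [S]S   [S → [ S ] S]
[S]S ⇒ [A]S   [S → A]
[A]S ⇒ [{S}]S   [A → { S }]
[{S}]S ⇒ [{A}]S   [S → A]
[{A}]S ⇒ [{{}}]S   [A → { }]
[{{}}]S ⇒ [{{}}][S]S   [S → [ S ] S]
[{{}}][S]S ⇒ [{{}}][[S]S]S   [S → [ S ] S]
[{{}}][[S]S]S ⇒ [{{}}][[A]S]S   [S → A]
[{{}}][[A]S]S ⇒ [{{}}][[{}]S]S   [A → { }]
[{{}}][[{}]S]S ⇒ [{{}}][[{}]A]S   [S → A]
[{{}}][[{}]A]S ⇒ [{{}}][[{}]{}]S   [A → { }]
[{{}}][[{}]{}]S ⇒ [{{}}][[{}]{}][]   [S → [ ]]

S ⇒ [S]S ⇒ [A]S ⇒ [{S}]S ⇒ [{A}]S ⇒ [{{}}]S ⇒ [{{}}][S]S ⇒ [{{}}][[S]S]S ⇒ [{{}}][[A]S]S ⇒ [{{}}][[{}]S]S ⇒ [{{}}][[{}]A]S ⇒ [{{}}][[{}]{}]S ⇒ [{{}}][[{}]{}][]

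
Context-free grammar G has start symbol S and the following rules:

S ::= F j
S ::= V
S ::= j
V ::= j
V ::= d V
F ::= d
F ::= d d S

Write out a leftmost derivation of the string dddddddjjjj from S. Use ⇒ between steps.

S⇒Fj⇒ddSj⇒ddFjj⇒ddddSjj⇒ddddFjjj⇒ddddddSjjj⇒ddddddFjjjj⇒dddddddjjjj

S ⇒ Fj   [S ::= F j]
Fj ⇒ ddSj   [F ::= d d S]
ddSj ⇒ ddFjj   [S ::= F j]
ddFjj ⇒ ddddSjj   [F ::= d d S]
ddddSjj ⇒ ddddFjjj   [S ::= F j]
ddddFjjj ⇒ ddddddSjjj   [F ::= d d S]
ddddddSjjj ⇒ ddddddFjjjj   [S ::= F j]
ddddddFjjjj ⇒ dddddddjjjj   [F ::= d]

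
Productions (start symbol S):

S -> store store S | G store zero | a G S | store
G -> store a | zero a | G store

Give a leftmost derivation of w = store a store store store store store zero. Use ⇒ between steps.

S ⇒ G store zero ⇒ G store store zero ⇒ G store store store zero ⇒ G store store store store zero ⇒ G store store store store store zero ⇒ store a store store store store store zero

S ⇒ G store zero   [S -> G store zero]
G store zero ⇒ G store store zero   [G -> G store]
G store store zero ⇒ G store store store zero   [G -> G store]
G store store store zero ⇒ G store store store store zero   [G -> G store]
G store store store store zero ⇒ G store store store store store zero   [G -> G store]
G store store store store store zero ⇒ store a store store store store store zero   [G -> store a]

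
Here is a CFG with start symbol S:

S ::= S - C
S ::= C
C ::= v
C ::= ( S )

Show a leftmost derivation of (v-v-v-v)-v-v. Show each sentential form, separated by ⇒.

S⇒S-C⇒S-C-C⇒C-C-C⇒(S)-C-C⇒(S-C)-C-C⇒(S-C-C)-C-C⇒(S-C-C-C)-C-C⇒(C-C-C-C)-C-C⇒(v-C-C-C)-C-C⇒(v-v-C-C)-C-C⇒(v-v-v-C)-C-C⇒(v-v-v-v)-C-C⇒(v-v-v-v)-v-C⇒(v-v-v-v)-v-v

S ⇒ S-C   [S ::= S - C]
S-C ⇒ S-C-C   [S ::= S - C]
S-C-C ⇒ C-C-C   [S ::= C]
C-C-C ⇒ (S)-C-C   [C ::= ( S )]
(S)-C-C ⇒ (S-C)-C-C   [S ::= S - C]
(S-C)-C-C ⇒ (S-C-C)-C-C   [S ::= S - C]
(S-C-C)-C-C ⇒ (S-C-C-C)-C-C   [S ::= S - C]
(S-C-C-C)-C-C ⇒ (C-C-C-C)-C-C   [S ::= C]
(C-C-C-C)-C-C ⇒ (v-C-C-C)-C-C   [C ::= v]
(v-C-C-C)-C-C ⇒ (v-v-C-C)-C-C   [C ::= v]
(v-v-C-C)-C-C ⇒ (v-v-v-C)-C-C   [C ::= v]
(v-v-v-C)-C-C ⇒ (v-v-v-v)-C-C   [C ::= v]
(v-v-v-v)-C-C ⇒ (v-v-v-v)-v-C   [C ::= v]
(v-v-v-v)-v-C ⇒ (v-v-v-v)-v-v   [C ::= v]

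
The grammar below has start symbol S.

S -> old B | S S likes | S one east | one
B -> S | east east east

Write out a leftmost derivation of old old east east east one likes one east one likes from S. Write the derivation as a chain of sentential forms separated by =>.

S => S S likes => S one east S likes => S S likes one east S likes => old B S likes one east S likes => old S S likes one east S likes => old old B S likes one east S likes => old old east east east S likes one east S likes => old old east east east one likes one east S likes => old old east east east one likes one east one likes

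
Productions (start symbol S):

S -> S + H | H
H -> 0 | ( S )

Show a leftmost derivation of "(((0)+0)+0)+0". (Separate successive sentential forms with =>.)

S => S+H => H+H => (S)+H => (S+H)+H => (H+H)+H => ((S)+H)+H => ((S+H)+H)+H => ((H+H)+H)+H => (((S)+H)+H)+H => (((H)+H)+H)+H => (((0)+H)+H)+H => (((0)+0)+H)+H => (((0)+0)+0)+H => (((0)+0)+0)+0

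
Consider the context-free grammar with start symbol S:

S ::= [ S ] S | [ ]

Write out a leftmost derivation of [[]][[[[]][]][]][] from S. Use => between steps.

S => [S]S => [[]]S => [[]][S]S => [[]][[S]S]S => [[]][[[S]S]S]S => [[]][[[[]]S]S]S => [[]][[[[]][]]S]S => [[]][[[[]][]][]]S => [[]][[[[]][]][]][]

S => [S]S   [S ::= [ S ] S]
[S]S => [[]]S   [S ::= [ ]]
[[]]S => [[]][S]S   [S ::= [ S ] S]
[[]][S]S => [[]][[S]S]S   [S ::= [ S ] S]
[[]][[S]S]S => [[]][[[S]S]S]S   [S ::= [ S ] S]
[[]][[[S]S]S]S => [[]][[[[]]S]S]S   [S ::= [ ]]
[[]][[[[]]S]S]S => [[]][[[[]][]]S]S   [S ::= [ ]]
[[]][[[[]][]]S]S => [[]][[[[]][]][]]S   [S ::= [ ]]
[[]][[[[]][]][]]S => [[]][[[[]][]][]][]   [S ::= [ ]]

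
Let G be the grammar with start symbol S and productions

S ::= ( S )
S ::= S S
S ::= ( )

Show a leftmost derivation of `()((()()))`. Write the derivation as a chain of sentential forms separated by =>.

S => SS   [S ::= S S]
SS => ()S   [S ::= ( )]
()S => ()(S)   [S ::= ( S )]
()(S) => ()((S))   [S ::= ( S )]
()((S)) => ()((SS))   [S ::= S S]
()((SS)) => ()((()S))   [S ::= ( )]
()((()S)) => ()((()()))   [S ::= ( )]

S => SS => ()S => ()(S) => ()((S)) => ()((SS)) => ()((()S)) => ()((()()))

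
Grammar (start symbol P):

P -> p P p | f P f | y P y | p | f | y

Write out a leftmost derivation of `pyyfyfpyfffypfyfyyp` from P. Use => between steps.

P=>pPp=>pyPyp=>pyyPyyp=>pyyfPfyyp=>pyyfyPyfyyp=>pyyfyfPfyfyyp=>pyyfyfpPpfyfyyp=>pyyfyfpyPypfyfyyp=>pyyfyfpyfPfypfyfyyp=>pyyfyfpyfffypfyfyyp

P => pPp   [P -> p P p]
pPp => pyPyp   [P -> y P y]
pyPyp => pyyPyyp   [P -> y P y]
pyyPyyp => pyyfPfyyp   [P -> f P f]
pyyfPfyyp => pyyfyPyfyyp   [P -> y P y]
pyyfyPyfyyp => pyyfyfPfyfyyp   [P -> f P f]
pyyfyfPfyfyyp => pyyfyfpPpfyfyyp   [P -> p P p]
pyyfyfpPpfyfyyp => pyyfyfpyPypfyfyyp   [P -> y P y]
pyyfyfpyPypfyfyyp => pyyfyfpyfPfypfyfyyp   [P -> f P f]
pyyfyfpyfPfypfyfyyp => pyyfyfpyfffypfyfyyp   [P -> f]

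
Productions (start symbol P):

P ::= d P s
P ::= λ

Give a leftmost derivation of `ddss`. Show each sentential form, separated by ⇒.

P⇒dPs⇒ddPss⇒ddss

P ⇒ dPs   [P ::= d P s]
dPs ⇒ ddPss   [P ::= d P s]
ddPss ⇒ ddss   [P ::= λ]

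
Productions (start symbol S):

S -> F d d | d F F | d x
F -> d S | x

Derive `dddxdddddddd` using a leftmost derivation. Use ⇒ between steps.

S ⇒ Fdd   [S -> F d d]
Fdd ⇒ dSdd   [F -> d S]
dSdd ⇒ dFdddd   [S -> F d d]
dFdddd ⇒ ddSdddd   [F -> d S]
ddSdddd ⇒ ddFdddddd   [S -> F d d]
ddFdddddd ⇒ dddSdddddd   [F -> d S]
dddSdddddd ⇒ dddFdddddddd   [S -> F d d]
dddFdddddddd ⇒ dddxdddddddd   [F -> x]

S ⇒ Fdd ⇒ dSdd ⇒ dFdddd ⇒ ddSdddd ⇒ ddFdddddd ⇒ dddSdddddd ⇒ dddFdddddddd ⇒ dddxdddddddd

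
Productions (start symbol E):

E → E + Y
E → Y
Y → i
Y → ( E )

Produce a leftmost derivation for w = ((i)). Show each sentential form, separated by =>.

E => Y => (E) => (Y) => ((E)) => ((Y)) => ((i))

E => Y   [E → Y]
Y => (E)   [Y → ( E )]
(E) => (Y)   [E → Y]
(Y) => ((E))   [Y → ( E )]
((E)) => ((Y))   [E → Y]
((Y)) => ((i))   [Y → i]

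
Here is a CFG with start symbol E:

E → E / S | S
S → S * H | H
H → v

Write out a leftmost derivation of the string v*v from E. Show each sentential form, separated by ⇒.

E ⇒ S   [E → S]
S ⇒ S*H   [S → S * H]
S*H ⇒ H*H   [S → H]
H*H ⇒ v*H   [H → v]
v*H ⇒ v*v   [H → v]

E ⇒ S ⇒ S*H ⇒ H*H ⇒ v*H ⇒ v*v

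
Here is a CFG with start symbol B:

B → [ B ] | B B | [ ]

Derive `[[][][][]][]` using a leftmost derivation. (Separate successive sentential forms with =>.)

B => BB => [B]B => [BB]B => [BBB]B => [BBBB]B => [[]BBB]B => [[][]BB]B => [[][][]B]B => [[][][][]]B => [[][][][]][]

B => BB   [B → B B]
BB => [B]B   [B → [ B ]]
[B]B => [BB]B   [B → B B]
[BB]B => [BBB]B   [B → B B]
[BBB]B => [BBBB]B   [B → B B]
[BBBB]B => [[]BBB]B   [B → [ ]]
[[]BBB]B => [[][]BB]B   [B → [ ]]
[[][]BB]B => [[][][]B]B   [B → [ ]]
[[][][]B]B => [[][][][]]B   [B → [ ]]
[[][][][]]B => [[][][][]][]   [B → [ ]]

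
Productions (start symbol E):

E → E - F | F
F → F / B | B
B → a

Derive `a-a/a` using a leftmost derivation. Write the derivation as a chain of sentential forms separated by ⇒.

E ⇒ E-F   [E → E - F]
E-F ⇒ F-F   [E → F]
F-F ⇒ B-F   [F → B]
B-F ⇒ a-F   [B → a]
a-F ⇒ a-F/B   [F → F / B]
a-F/B ⇒ a-B/B   [F → B]
a-B/B ⇒ a-a/B   [B → a]
a-a/B ⇒ a-a/a   [B → a]

E ⇒ E-F ⇒ F-F ⇒ B-F ⇒ a-F ⇒ a-F/B ⇒ a-B/B ⇒ a-a/B ⇒ a-a/a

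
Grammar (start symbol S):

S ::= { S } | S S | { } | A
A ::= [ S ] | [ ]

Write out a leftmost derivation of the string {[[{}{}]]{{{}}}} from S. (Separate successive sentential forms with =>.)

S => {S}   [S ::= { S }]
{S} => {SS}   [S ::= S S]
{SS} => {AS}   [S ::= A]
{AS} => {[S]S}   [A ::= [ S ]]
{[S]S} => {[A]S}   [S ::= A]
{[A]S} => {[[S]]S}   [A ::= [ S ]]
{[[S]]S} => {[[SS]]S}   [S ::= S S]
{[[SS]]S} => {[[{}S]]S}   [S ::= { }]
{[[{}S]]S} => {[[{}{}]]S}   [S ::= { }]
{[[{}{}]]S} => {[[{}{}]]{S}}   [S ::= { S }]
{[[{}{}]]{S}} => {[[{}{}]]{{S}}}   [S ::= { S }]
{[[{}{}]]{{S}}} => {[[{}{}]]{{{}}}}   [S ::= { }]

S => {S} => {SS} => {AS} => {[S]S} => {[A]S} => {[[S]]S} => {[[SS]]S} => {[[{}S]]S} => {[[{}{}]]S} => {[[{}{}]]{S}} => {[[{}{}]]{{S}}} => {[[{}{}]]{{{}}}}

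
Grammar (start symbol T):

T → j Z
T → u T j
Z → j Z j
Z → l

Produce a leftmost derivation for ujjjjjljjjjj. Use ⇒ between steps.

T ⇒ uTj ⇒ ujZj ⇒ ujjZjj ⇒ ujjjZjjj ⇒ ujjjjZjjjj ⇒ ujjjjjZjjjjj ⇒ ujjjjjljjjjj

T ⇒ uTj   [T → u T j]
uTj ⇒ ujZj   [T → j Z]
ujZj ⇒ ujjZjj   [Z → j Z j]
ujjZjj ⇒ ujjjZjjj   [Z → j Z j]
ujjjZjjj ⇒ ujjjjZjjjj   [Z → j Z j]
ujjjjZjjjj ⇒ ujjjjjZjjjjj   [Z → j Z j]
ujjjjjZjjjjj ⇒ ujjjjjljjjjj   [Z → l]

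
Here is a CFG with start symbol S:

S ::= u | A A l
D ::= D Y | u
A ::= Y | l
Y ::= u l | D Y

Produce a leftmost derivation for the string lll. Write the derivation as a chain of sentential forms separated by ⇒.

S ⇒ AAl   [S ::= A A l]
AAl ⇒ lAl   [A ::= l]
lAl ⇒ lll   [A ::= l]

S ⇒ AAl ⇒ lAl ⇒ lll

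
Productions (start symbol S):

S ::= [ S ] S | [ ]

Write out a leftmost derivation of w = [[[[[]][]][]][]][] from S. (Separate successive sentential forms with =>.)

S => [S]S => [[S]S]S => [[[S]S]S]S => [[[[S]S]S]S]S => [[[[[]]S]S]S]S => [[[[[]][]]S]S]S => [[[[[]][]][]]S]S => [[[[[]][]][]][]]S => [[[[[]][]][]][]][]

S => [S]S   [S ::= [ S ] S]
[S]S => [[S]S]S   [S ::= [ S ] S]
[[S]S]S => [[[S]S]S]S   [S ::= [ S ] S]
[[[S]S]S]S => [[[[S]S]S]S]S   [S ::= [ S ] S]
[[[[S]S]S]S]S => [[[[[]]S]S]S]S   [S ::= [ ]]
[[[[[]]S]S]S]S => [[[[[]][]]S]S]S   [S ::= [ ]]
[[[[[]][]]S]S]S => [[[[[]][]][]]S]S   [S ::= [ ]]
[[[[[]][]][]]S]S => [[[[[]][]][]][]]S   [S ::= [ ]]
[[[[[]][]][]][]]S => [[[[[]][]][]][]][]   [S ::= [ ]]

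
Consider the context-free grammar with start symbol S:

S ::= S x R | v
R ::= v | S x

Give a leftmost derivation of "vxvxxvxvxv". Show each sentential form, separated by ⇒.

S ⇒ SxR   [S ::= S x R]
SxR ⇒ SxRxR   [S ::= S x R]
SxRxR ⇒ SxRxRxR   [S ::= S x R]
SxRxRxR ⇒ SxRxRxRxR   [S ::= S x R]
SxRxRxRxR ⇒ vxRxRxRxR   [S ::= v]
vxRxRxRxR ⇒ vxSxxRxRxR   [R ::= S x]
vxSxxRxRxR ⇒ vxvxxRxRxR   [S ::= v]
vxvxxRxRxR ⇒ vxvxxvxRxR   [R ::= v]
vxvxxvxRxR ⇒ vxvxxvxvxR   [R ::= v]
vxvxxvxvxR ⇒ vxvxxvxvxv   [R ::= v]

S ⇒ SxR ⇒ SxRxR ⇒ SxRxRxR ⇒ SxRxRxRxR ⇒ vxRxRxRxR ⇒ vxSxxRxRxR ⇒ vxvxxRxRxR ⇒ vxvxxvxRxR ⇒ vxvxxvxvxR ⇒ vxvxxvxvxv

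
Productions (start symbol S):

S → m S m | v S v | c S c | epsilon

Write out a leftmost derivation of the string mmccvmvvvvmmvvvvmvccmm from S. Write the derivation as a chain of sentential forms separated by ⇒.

S⇒mSm⇒mmSmm⇒mmcScmm⇒mmccSccmm⇒mmccvSvccmm⇒mmccvmSmvccmm⇒mmccvmvSvmvccmm⇒mmccvmvvSvvmvccmm⇒mmccvmvvvSvvvmvccmm⇒mmccvmvvvvSvvvvmvccmm⇒mmccvmvvvvmSmvvvvmvccmm⇒mmccvmvvvvmmvvvvmvccmm

S ⇒ mSm   [S → m S m]
mSm ⇒ mmSmm   [S → m S m]
mmSmm ⇒ mmcScmm   [S → c S c]
mmcScmm ⇒ mmccSccmm   [S → c S c]
mmccSccmm ⇒ mmccvSvccmm   [S → v S v]
mmccvSvccmm ⇒ mmccvmSmvccmm   [S → m S m]
mmccvmSmvccmm ⇒ mmccvmvSvmvccmm   [S → v S v]
mmccvmvSvmvccmm ⇒ mmccvmvvSvvmvccmm   [S → v S v]
mmccvmvvSvvmvccmm ⇒ mmccvmvvvSvvvmvccmm   [S → v S v]
mmccvmvvvSvvvmvccmm ⇒ mmccvmvvvvSvvvvmvccmm   [S → v S v]
mmccvmvvvvSvvvvmvccmm ⇒ mmccvmvvvvmSmvvvvmvccmm   [S → m S m]
mmccvmvvvvmSmvvvvmvccmm ⇒ mmccvmvvvvmmvvvvmvccmm   [S → epsilon]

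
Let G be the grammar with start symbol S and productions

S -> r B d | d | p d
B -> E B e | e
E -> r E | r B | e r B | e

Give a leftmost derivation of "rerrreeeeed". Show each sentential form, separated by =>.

S => rBd => rEBed => rerBBed => rerEBeBed => rerrEBeBed => rerrrEBeBed => rerrreBeBed => rerrreeeBed => rerrreeeeed

S => rBd   [S -> r B d]
rBd => rEBed   [B -> E B e]
rEBed => rerBBed   [E -> e r B]
rerBBed => rerEBeBed   [B -> E B e]
rerEBeBed => rerrEBeBed   [E -> r E]
rerrEBeBed => rerrrEBeBed   [E -> r E]
rerrrEBeBed => rerrreBeBed   [E -> e]
rerrreBeBed => rerrreeeBed   [B -> e]
rerrreeeBed => rerrreeeeed   [B -> e]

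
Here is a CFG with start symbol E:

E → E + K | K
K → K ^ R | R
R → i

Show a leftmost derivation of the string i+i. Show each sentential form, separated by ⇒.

E ⇒ E+K ⇒ K+K ⇒ R+K ⇒ i+K ⇒ i+R ⇒ i+i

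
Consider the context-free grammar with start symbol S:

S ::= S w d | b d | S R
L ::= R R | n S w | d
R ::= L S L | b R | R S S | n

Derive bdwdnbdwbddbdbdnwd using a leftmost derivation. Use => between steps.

S => Swd => SRwd => SRRwd => SwdRRwd => bdwdRRwd => bdwdRSSRwd => bdwdLSLSSRwd => bdwdnSwSLSSRwd => bdwdnbdwSLSSRwd => bdwdnbdwbdLSSRwd => bdwdnbdwbddSSRwd => bdwdnbdwbddbdSRwd => bdwdnbdwbddbdbdRwd => bdwdnbdwbddbdbdnwd

S => Swd   [S ::= S w d]
Swd => SRwd   [S ::= S R]
SRwd => SRRwd   [S ::= S R]
SRRwd => SwdRRwd   [S ::= S w d]
SwdRRwd => bdwdRRwd   [S ::= b d]
bdwdRRwd => bdwdRSSRwd   [R ::= R S S]
bdwdRSSRwd => bdwdLSLSSRwd   [R ::= L S L]
bdwdLSLSSRwd => bdwdnSwSLSSRwd   [L ::= n S w]
bdwdnSwSLSSRwd => bdwdnbdwSLSSRwd   [S ::= b d]
bdwdnbdwSLSSRwd => bdwdnbdwbdLSSRwd   [S ::= b d]
bdwdnbdwbdLSSRwd => bdwdnbdwbddSSRwd   [L ::= d]
bdwdnbdwbddSSRwd => bdwdnbdwbddbdSRwd   [S ::= b d]
bdwdnbdwbddbdSRwd => bdwdnbdwbddbdbdRwd   [S ::= b d]
bdwdnbdwbddbdbdRwd => bdwdnbdwbddbdbdnwd   [R ::= n]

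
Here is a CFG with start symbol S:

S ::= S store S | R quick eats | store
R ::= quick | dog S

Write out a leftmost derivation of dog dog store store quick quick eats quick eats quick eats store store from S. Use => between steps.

S => S store S => R quick eats store S => dog S quick eats store S => dog R quick eats quick eats store S => dog dog S quick eats quick eats store S => dog dog S store S quick eats quick eats store S => dog dog store store S quick eats quick eats store S => dog dog store store R quick eats quick eats quick eats store S => dog dog store store quick quick eats quick eats quick eats store S => dog dog store store quick quick eats quick eats quick eats store store

S => S store S   [S ::= S store S]
S store S => R quick eats store S   [S ::= R quick eats]
R quick eats store S => dog S quick eats store S   [R ::= dog S]
dog S quick eats store S => dog R quick eats quick eats store S   [S ::= R quick eats]
dog R quick eats quick eats store S => dog dog S quick eats quick eats store S   [R ::= dog S]
dog dog S quick eats quick eats store S => dog dog S store S quick eats quick eats store S   [S ::= S store S]
dog dog S store S quick eats quick eats store S => dog dog store store S quick eats quick eats store S   [S ::= store]
dog dog store store S quick eats quick eats store S => dog dog store store R quick eats quick eats quick eats store S   [S ::= R quick eats]
dog dog store store R quick eats quick eats quick eats store S => dog dog store store quick quick eats quick eats quick eats store S   [R ::= quick]
dog dog store store quick quick eats quick eats quick eats store S => dog dog store store quick quick eats quick eats quick eats store store   [S ::= store]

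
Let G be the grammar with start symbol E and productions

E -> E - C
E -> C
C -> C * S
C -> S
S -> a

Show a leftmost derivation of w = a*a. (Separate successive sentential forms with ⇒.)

E ⇒ C ⇒ C*S ⇒ S*S ⇒ a*S ⇒ a*a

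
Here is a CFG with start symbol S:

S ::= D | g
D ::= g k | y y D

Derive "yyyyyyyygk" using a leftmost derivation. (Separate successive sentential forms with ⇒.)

S ⇒ D ⇒ yyD ⇒ yyyyD ⇒ yyyyyyD ⇒ yyyyyyyyD ⇒ yyyyyyyygk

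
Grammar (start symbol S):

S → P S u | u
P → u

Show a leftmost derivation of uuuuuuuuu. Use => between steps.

S => PSu   [S → P S u]
PSu => uSu   [P → u]
uSu => uPSuu   [S → P S u]
uPSuu => uuSuu   [P → u]
uuSuu => uuPSuuu   [S → P S u]
uuPSuuu => uuuSuuu   [P → u]
uuuSuuu => uuuPSuuuu   [S → P S u]
uuuPSuuuu => uuuuSuuuu   [P → u]
uuuuSuuuu => uuuuuuuuu   [S → u]

S => PSu => uSu => uPSuu => uuSuu => uuPSuuu => uuuSuuu => uuuPSuuuu => uuuuSuuuu => uuuuuuuuu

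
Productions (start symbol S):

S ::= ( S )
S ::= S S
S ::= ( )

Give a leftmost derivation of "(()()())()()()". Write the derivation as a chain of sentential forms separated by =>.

S => SS => SSS => SSSS => (S)SSS => (SS)SSS => (SSS)SSS => (()SS)SSS => (()()S)SSS => (()()())SSS => (()()())()SS => (()()())()()S => (()()())()()()

S => SS   [S ::= S S]
SS => SSS   [S ::= S S]
SSS => SSSS   [S ::= S S]
SSSS => (S)SSS   [S ::= ( S )]
(S)SSS => (SS)SSS   [S ::= S S]
(SS)SSS => (SSS)SSS   [S ::= S S]
(SSS)SSS => (()SS)SSS   [S ::= ( )]
(()SS)SSS => (()()S)SSS   [S ::= ( )]
(()()S)SSS => (()()())SSS   [S ::= ( )]
(()()())SSS => (()()())()SS   [S ::= ( )]
(()()())()SS => (()()())()()S   [S ::= ( )]
(()()())()()S => (()()())()()()   [S ::= ( )]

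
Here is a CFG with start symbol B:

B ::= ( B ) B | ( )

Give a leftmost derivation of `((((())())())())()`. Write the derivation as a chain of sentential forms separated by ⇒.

B⇒(B)B⇒((B)B)B⇒(((B)B)B)B⇒((((B)B)B)B)B⇒((((())B)B)B)B⇒((((())())B)B)B⇒((((())())())B)B⇒((((())())())())B⇒((((())())())())()

B ⇒ (B)B   [B ::= ( B ) B]
(B)B ⇒ ((B)B)B   [B ::= ( B ) B]
((B)B)B ⇒ (((B)B)B)B   [B ::= ( B ) B]
(((B)B)B)B ⇒ ((((B)B)B)B)B   [B ::= ( B ) B]
((((B)B)B)B)B ⇒ ((((())B)B)B)B   [B ::= ( )]
((((())B)B)B)B ⇒ ((((())())B)B)B   [B ::= ( )]
((((())())B)B)B ⇒ ((((())())())B)B   [B ::= ( )]
((((())())())B)B ⇒ ((((())())())())B   [B ::= ( )]
((((())())())())B ⇒ ((((())())())())()   [B ::= ( )]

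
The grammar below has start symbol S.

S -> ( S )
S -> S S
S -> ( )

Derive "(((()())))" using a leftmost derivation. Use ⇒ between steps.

S ⇒ (S) ⇒ ((S)) ⇒ (((S))) ⇒ (((SS))) ⇒ (((()S))) ⇒ (((()())))

S ⇒ (S)   [S -> ( S )]
(S) ⇒ ((S))   [S -> ( S )]
((S)) ⇒ (((S)))   [S -> ( S )]
(((S))) ⇒ (((SS)))   [S -> S S]
(((SS))) ⇒ (((()S)))   [S -> ( )]
(((()S))) ⇒ (((()())))   [S -> ( )]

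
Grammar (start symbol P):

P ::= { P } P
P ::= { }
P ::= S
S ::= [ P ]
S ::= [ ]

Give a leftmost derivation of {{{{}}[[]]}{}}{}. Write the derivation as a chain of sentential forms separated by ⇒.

P ⇒ {P}P ⇒ {{P}P}P ⇒ {{{P}P}P}P ⇒ {{{{}}P}P}P ⇒ {{{{}}S}P}P ⇒ {{{{}}[P]}P}P ⇒ {{{{}}[S]}P}P ⇒ {{{{}}[[]]}P}P ⇒ {{{{}}[[]]}{}}P ⇒ {{{{}}[[]]}{}}{}

P ⇒ {P}P   [P ::= { P } P]
{P}P ⇒ {{P}P}P   [P ::= { P } P]
{{P}P}P ⇒ {{{P}P}P}P   [P ::= { P } P]
{{{P}P}P}P ⇒ {{{{}}P}P}P   [P ::= { }]
{{{{}}P}P}P ⇒ {{{{}}S}P}P   [P ::= S]
{{{{}}S}P}P ⇒ {{{{}}[P]}P}P   [S ::= [ P ]]
{{{{}}[P]}P}P ⇒ {{{{}}[S]}P}P   [P ::= S]
{{{{}}[S]}P}P ⇒ {{{{}}[[]]}P}P   [S ::= [ ]]
{{{{}}[[]]}P}P ⇒ {{{{}}[[]]}{}}P   [P ::= { }]
{{{{}}[[]]}{}}P ⇒ {{{{}}[[]]}{}}{}   [P ::= { }]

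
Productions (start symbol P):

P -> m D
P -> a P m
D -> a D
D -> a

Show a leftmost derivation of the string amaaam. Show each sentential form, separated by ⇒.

P ⇒ aPm   [P -> a P m]
aPm ⇒ amDm   [P -> m D]
amDm ⇒ amaDm   [D -> a D]
amaDm ⇒ amaaDm   [D -> a D]
amaaDm ⇒ amaaam   [D -> a]

P ⇒ aPm ⇒ amDm ⇒ amaDm ⇒ amaaDm ⇒ amaaam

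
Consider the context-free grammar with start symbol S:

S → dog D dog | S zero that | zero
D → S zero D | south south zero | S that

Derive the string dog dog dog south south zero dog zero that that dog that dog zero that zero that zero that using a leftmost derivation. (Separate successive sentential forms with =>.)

S => S zero that   [S → S zero that]
S zero that => S zero that zero that   [S → S zero that]
S zero that zero that => S zero that zero that zero that   [S → S zero that]
S zero that zero that zero that => dog D dog zero that zero that zero that   [S → dog D dog]
dog D dog zero that zero that zero that => dog S that dog zero that zero that zero that   [D → S that]
dog S that dog zero that zero that zero that => dog dog D dog that dog zero that zero that zero that   [S → dog D dog]
dog dog D dog that dog zero that zero that zero that => dog dog S that dog that dog zero that zero that zero that   [D → S that]
dog dog S that dog that dog zero that zero that zero that => dog dog S zero that that dog that dog zero that zero that zero that   [S → S zero that]
dog dog S zero that that dog that dog zero that zero that zero that => dog dog dog D dog zero that that dog that dog zero that zero that zero that   [S → dog D dog]
dog dog dog D dog zero that that dog that dog zero that zero that zero that => dog dog dog south south zero dog zero that that dog that dog zero that zero that zero that   [D → south south zero]

S => S zero that => S zero that zero that => S zero that zero that zero that => dog D dog zero that zero that zero that => dog S that dog zero that zero that zero that => dog dog D dog that dog zero that zero that zero that => dog dog S that dog that dog zero that zero that zero that => dog dog S zero that that dog that dog zero that zero that zero that => dog dog dog D dog zero that that dog that dog zero that zero that zero that => dog dog dog south south zero dog zero that that dog that dog zero that zero that zero that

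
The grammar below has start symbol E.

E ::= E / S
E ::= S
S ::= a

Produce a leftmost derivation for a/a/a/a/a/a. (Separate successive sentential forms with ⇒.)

E⇒E/S⇒E/S/S⇒E/S/S/S⇒E/S/S/S/S⇒E/S/S/S/S/S⇒S/S/S/S/S/S⇒a/S/S/S/S/S⇒a/a/S/S/S/S⇒a/a/a/S/S/S⇒a/a/a/a/S/S⇒a/a/a/a/a/S⇒a/a/a/a/a/a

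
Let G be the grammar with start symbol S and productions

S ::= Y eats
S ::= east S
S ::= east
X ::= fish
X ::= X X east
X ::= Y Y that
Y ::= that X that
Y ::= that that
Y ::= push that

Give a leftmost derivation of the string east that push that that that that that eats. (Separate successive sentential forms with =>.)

S => east S => east Y eats => east that X that eats => east that Y Y that that eats => east that push that Y that that eats => east that push that that that that that eats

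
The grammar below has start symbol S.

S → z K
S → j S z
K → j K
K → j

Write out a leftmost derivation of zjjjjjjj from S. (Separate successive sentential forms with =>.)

S=>zK=>zjK=>zjjK=>zjjjK=>zjjjjK=>zjjjjjK=>zjjjjjjK=>zjjjjjjj

S => zK   [S → z K]
zK => zjK   [K → j K]
zjK => zjjK   [K → j K]
zjjK => zjjjK   [K → j K]
zjjjK => zjjjjK   [K → j K]
zjjjjK => zjjjjjK   [K → j K]
zjjjjjK => zjjjjjjK   [K → j K]
zjjjjjjK => zjjjjjjj   [K → j]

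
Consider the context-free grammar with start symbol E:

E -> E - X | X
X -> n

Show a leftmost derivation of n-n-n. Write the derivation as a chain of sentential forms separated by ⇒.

E⇒E-X⇒E-X-X⇒X-X-X⇒n-X-X⇒n-n-X⇒n-n-n

E ⇒ E-X   [E -> E - X]
E-X ⇒ E-X-X   [E -> E - X]
E-X-X ⇒ X-X-X   [E -> X]
X-X-X ⇒ n-X-X   [X -> n]
n-X-X ⇒ n-n-X   [X -> n]
n-n-X ⇒ n-n-n   [X -> n]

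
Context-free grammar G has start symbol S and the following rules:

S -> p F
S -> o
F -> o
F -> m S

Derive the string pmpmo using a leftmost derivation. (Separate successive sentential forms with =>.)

S => pF => pmS => pmpF => pmpmS => pmpmo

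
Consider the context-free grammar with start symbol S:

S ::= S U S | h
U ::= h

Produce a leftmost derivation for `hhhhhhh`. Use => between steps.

S=>SUS=>SUSUS=>SUSUSUS=>hUSUSUS=>hhSUSUS=>hhhUSUS=>hhhhSUS=>hhhhhUS=>hhhhhhS=>hhhhhhh

S => SUS   [S ::= S U S]
SUS => SUSUS   [S ::= S U S]
SUSUS => SUSUSUS   [S ::= S U S]
SUSUSUS => hUSUSUS   [S ::= h]
hUSUSUS => hhSUSUS   [U ::= h]
hhSUSUS => hhhUSUS   [S ::= h]
hhhUSUS => hhhhSUS   [U ::= h]
hhhhSUS => hhhhhUS   [S ::= h]
hhhhhUS => hhhhhhS   [U ::= h]
hhhhhhS => hhhhhhh   [S ::= h]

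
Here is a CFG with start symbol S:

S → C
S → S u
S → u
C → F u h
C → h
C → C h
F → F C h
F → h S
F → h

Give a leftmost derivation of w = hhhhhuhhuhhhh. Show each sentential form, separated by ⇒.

S ⇒ C   [S → C]
C ⇒ Ch   [C → C h]
Ch ⇒ Chh   [C → C h]
Chh ⇒ Chhh   [C → C h]
Chhh ⇒ Fuhhhh   [C → F u h]
Fuhhhh ⇒ FChuhhhh   [F → F C h]
FChuhhhh ⇒ FChChuhhhh   [F → F C h]
FChChuhhhh ⇒ hChChuhhhh   [F → h]
hChChuhhhh ⇒ hChhChuhhhh   [C → C h]
hChhChuhhhh ⇒ hhhhChuhhhh   [C → h]
hhhhChuhhhh ⇒ hhhhFuhhuhhhh   [C → F u h]
hhhhFuhhuhhhh ⇒ hhhhhuhhuhhhh   [F → h]

S ⇒ C ⇒ Ch ⇒ Chh ⇒ Chhh ⇒ Fuhhhh ⇒ FChuhhhh ⇒ FChChuhhhh ⇒ hChChuhhhh ⇒ hChhChuhhhh ⇒ hhhhChuhhhh ⇒ hhhhFuhhuhhhh ⇒ hhhhhuhhuhhhh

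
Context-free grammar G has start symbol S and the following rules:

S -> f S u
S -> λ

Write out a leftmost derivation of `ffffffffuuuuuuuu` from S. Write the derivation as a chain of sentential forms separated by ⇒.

S ⇒ fSu ⇒ ffSuu ⇒ fffSuuu ⇒ ffffSuuuu ⇒ fffffSuuuuu ⇒ ffffffSuuuuuu ⇒ fffffffSuuuuuuu ⇒ ffffffffSuuuuuuuu ⇒ ffffffffuuuuuuuu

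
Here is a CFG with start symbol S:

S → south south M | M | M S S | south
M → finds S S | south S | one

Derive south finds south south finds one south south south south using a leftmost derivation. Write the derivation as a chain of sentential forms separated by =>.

S => M => south S => south M => south finds S S => south finds south south M S => south finds south south finds S S S => south finds south south finds M S S S S => south finds south south finds one S S S S => south finds south south finds one south S S S => south finds south south finds one south south S S => south finds south south finds one south south south S => south finds south south finds one south south south south

S => M   [S → M]
M => south S   [M → south S]
south S => south M   [S → M]
south M => south finds S S   [M → finds S S]
south finds S S => south finds south south M S   [S → south south M]
south finds south south M S => south finds south south finds S S S   [M → finds S S]
south finds south south finds S S S => south finds south south finds M S S S S   [S → M S S]
south finds south south finds M S S S S => south finds south south finds one S S S S   [M → one]
south finds south south finds one S S S S => south finds south south finds one south S S S   [S → south]
south finds south south finds one south S S S => south finds south south finds one south south S S   [S → south]
south finds south south finds one south south S S => south finds south south finds one south south south S   [S → south]
south finds south south finds one south south south S => south finds south south finds one south south south south   [S → south]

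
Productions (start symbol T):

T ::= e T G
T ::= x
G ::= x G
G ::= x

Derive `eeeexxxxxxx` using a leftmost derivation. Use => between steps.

T => eTG   [T ::= e T G]
eTG => eeTGG   [T ::= e T G]
eeTGG => eeeTGGG   [T ::= e T G]
eeeTGGG => eeeeTGGGG   [T ::= e T G]
eeeeTGGGG => eeeexGGGG   [T ::= x]
eeeexGGGG => eeeexxGGGG   [G ::= x G]
eeeexxGGGG => eeeexxxGGGG   [G ::= x G]
eeeexxxGGGG => eeeexxxxGGG   [G ::= x]
eeeexxxxGGG => eeeexxxxxGG   [G ::= x]
eeeexxxxxGG => eeeexxxxxxG   [G ::= x]
eeeexxxxxxG => eeeexxxxxxx   [G ::= x]

T=>eTG=>eeTGG=>eeeTGGG=>eeeeTGGGG=>eeeexGGGG=>eeeexxGGGG=>eeeexxxGGGG=>eeeexxxxGGG=>eeeexxxxxGG=>eeeexxxxxxG=>eeeexxxxxxx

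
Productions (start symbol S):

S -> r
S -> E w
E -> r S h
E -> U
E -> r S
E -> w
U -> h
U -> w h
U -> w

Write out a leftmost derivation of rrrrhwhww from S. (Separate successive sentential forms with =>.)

S => Ew => rSw => rEww => rrShww => rrEwhww => rrrShwhww => rrrrhwhww

S => Ew   [S -> E w]
Ew => rSw   [E -> r S]
rSw => rEww   [S -> E w]
rEww => rrShww   [E -> r S h]
rrShww => rrEwhww   [S -> E w]
rrEwhww => rrrShwhww   [E -> r S h]
rrrShwhww => rrrrhwhww   [S -> r]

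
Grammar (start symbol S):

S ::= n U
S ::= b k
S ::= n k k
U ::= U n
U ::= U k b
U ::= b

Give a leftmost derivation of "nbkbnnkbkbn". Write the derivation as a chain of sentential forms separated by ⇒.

S ⇒ nU   [S ::= n U]
nU ⇒ nUn   [U ::= U n]
nUn ⇒ nUkbn   [U ::= U k b]
nUkbn ⇒ nUkbkbn   [U ::= U k b]
nUkbkbn ⇒ nUnkbkbn   [U ::= U n]
nUnkbkbn ⇒ nUnnkbkbn   [U ::= U n]
nUnnkbkbn ⇒ nUkbnnkbkbn   [U ::= U k b]
nUkbnnkbkbn ⇒ nbkbnnkbkbn   [U ::= b]

S⇒nU⇒nUn⇒nUkbn⇒nUkbkbn⇒nUnkbkbn⇒nUnnkbkbn⇒nUkbnnkbkbn⇒nbkbnnkbkbn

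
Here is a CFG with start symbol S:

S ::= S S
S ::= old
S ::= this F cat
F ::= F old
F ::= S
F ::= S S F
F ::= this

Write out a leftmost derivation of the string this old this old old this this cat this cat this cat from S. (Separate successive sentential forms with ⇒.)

S ⇒ this F cat ⇒ this S S F cat ⇒ this old S F cat ⇒ this old this F cat F cat ⇒ this old this S S F cat F cat ⇒ this old this old S F cat F cat ⇒ this old this old S S F cat F cat ⇒ this old this old old S F cat F cat ⇒ this old this old old this F cat F cat F cat ⇒ this old this old old this this cat F cat F cat ⇒ this old this old old this this cat this cat F cat ⇒ this old this old old this this cat this cat this cat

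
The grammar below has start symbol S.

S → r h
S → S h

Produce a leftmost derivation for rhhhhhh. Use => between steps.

S => Sh   [S → S h]
Sh => Shh   [S → S h]
Shh => Shhh   [S → S h]
Shhh => Shhhh   [S → S h]
Shhhh => Shhhhh   [S → S h]
Shhhhh => rhhhhhh   [S → r h]

S=>Sh=>Shh=>Shhh=>Shhhh=>Shhhhh=>rhhhhhh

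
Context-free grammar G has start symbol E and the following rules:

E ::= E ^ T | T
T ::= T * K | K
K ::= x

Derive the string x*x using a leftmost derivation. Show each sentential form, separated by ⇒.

E ⇒ T ⇒ T*K ⇒ K*K ⇒ x*K ⇒ x*x

E ⇒ T   [E ::= T]
T ⇒ T*K   [T ::= T * K]
T*K ⇒ K*K   [T ::= K]
K*K ⇒ x*K   [K ::= x]
x*K ⇒ x*x   [K ::= x]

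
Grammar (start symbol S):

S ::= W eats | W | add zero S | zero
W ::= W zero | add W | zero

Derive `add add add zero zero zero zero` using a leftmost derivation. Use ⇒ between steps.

S ⇒ W ⇒ add W ⇒ add add W ⇒ add add W zero ⇒ add add add W zero ⇒ add add add W zero zero ⇒ add add add W zero zero zero ⇒ add add add zero zero zero zero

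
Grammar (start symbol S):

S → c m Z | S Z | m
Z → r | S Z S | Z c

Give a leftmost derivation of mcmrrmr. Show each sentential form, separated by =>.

S => SZ => SZZ => mZZ => mSZSZ => mcmZZSZ => mcmrZSZ => mcmrrSZ => mcmrrmZ => mcmrrmr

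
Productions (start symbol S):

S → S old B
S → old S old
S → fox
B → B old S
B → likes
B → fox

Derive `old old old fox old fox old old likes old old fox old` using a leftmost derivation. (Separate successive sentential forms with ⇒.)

S ⇒ old S old ⇒ old S old B old ⇒ old old S old old B old ⇒ old old S old B old old B old ⇒ old old old S old old B old old B old ⇒ old old old S old B old old B old old B old ⇒ old old old fox old B old old B old old B old ⇒ old old old fox old fox old old B old old B old ⇒ old old old fox old fox old old likes old old B old ⇒ old old old fox old fox old old likes old old fox old

S ⇒ old S old   [S → old S old]
old S old ⇒ old S old B old   [S → S old B]
old S old B old ⇒ old old S old old B old   [S → old S old]
old old S old old B old ⇒ old old S old B old old B old   [S → S old B]
old old S old B old old B old ⇒ old old old S old old B old old B old   [S → old S old]
old old old S old old B old old B old ⇒ old old old S old B old old B old old B old   [S → S old B]
old old old S old B old old B old old B old ⇒ old old old fox old B old old B old old B old   [S → fox]
old old old fox old B old old B old old B old ⇒ old old old fox old fox old old B old old B old   [B → fox]
old old old fox old fox old old B old old B old ⇒ old old old fox old fox old old likes old old B old   [B → likes]
old old old fox old fox old old likes old old B old ⇒ old old old fox old fox old old likes old old fox old   [B → fox]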